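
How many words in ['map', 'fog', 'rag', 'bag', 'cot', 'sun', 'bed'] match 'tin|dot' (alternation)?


Alternation 'tin|dot' matches either 'tin' or 'dot'.
Checking each word:
  'map' -> no
  'fog' -> no
  'rag' -> no
  'bag' -> no
  'cot' -> no
  'sun' -> no
  'bed' -> no
Matches: []
Count: 0

0


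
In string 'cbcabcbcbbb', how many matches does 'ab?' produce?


Pattern 'ab?' matches 'a' optionally followed by 'b'.
String: 'cbcabcbcbbb'
Scanning left to right for 'a' then checking next char:
  Match 1: 'ab' (a followed by b)
Total matches: 1

1


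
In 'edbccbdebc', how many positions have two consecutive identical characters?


Looking for consecutive identical characters in 'edbccbdebc':
  pos 0-1: 'e' vs 'd' -> different
  pos 1-2: 'd' vs 'b' -> different
  pos 2-3: 'b' vs 'c' -> different
  pos 3-4: 'c' vs 'c' -> MATCH ('cc')
  pos 4-5: 'c' vs 'b' -> different
  pos 5-6: 'b' vs 'd' -> different
  pos 6-7: 'd' vs 'e' -> different
  pos 7-8: 'e' vs 'b' -> different
  pos 8-9: 'b' vs 'c' -> different
Consecutive identical pairs: ['cc']
Count: 1

1


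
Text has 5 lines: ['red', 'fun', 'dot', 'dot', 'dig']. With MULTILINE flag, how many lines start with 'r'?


With MULTILINE flag, ^ matches the start of each line.
Lines: ['red', 'fun', 'dot', 'dot', 'dig']
Checking which lines start with 'r':
  Line 1: 'red' -> MATCH
  Line 2: 'fun' -> no
  Line 3: 'dot' -> no
  Line 4: 'dot' -> no
  Line 5: 'dig' -> no
Matching lines: ['red']
Count: 1

1


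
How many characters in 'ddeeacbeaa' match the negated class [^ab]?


Negated class [^ab] matches any char NOT in {a, b}
Scanning 'ddeeacbeaa':
  pos 0: 'd' -> MATCH
  pos 1: 'd' -> MATCH
  pos 2: 'e' -> MATCH
  pos 3: 'e' -> MATCH
  pos 4: 'a' -> no (excluded)
  pos 5: 'c' -> MATCH
  pos 6: 'b' -> no (excluded)
  pos 7: 'e' -> MATCH
  pos 8: 'a' -> no (excluded)
  pos 9: 'a' -> no (excluded)
Total matches: 6

6


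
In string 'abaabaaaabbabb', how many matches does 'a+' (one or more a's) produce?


Pattern 'a+' matches one or more consecutive a's.
String: 'abaabaaaabbabb'
Scanning for runs of a:
  Match 1: 'a' (length 1)
  Match 2: 'aa' (length 2)
  Match 3: 'aaaa' (length 4)
  Match 4: 'a' (length 1)
Total matches: 4

4


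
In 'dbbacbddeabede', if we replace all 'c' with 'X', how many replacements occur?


re.sub('c', 'X', text) replaces every occurrence of 'c' with 'X'.
Text: 'dbbacbddeabede'
Scanning for 'c':
  pos 4: 'c' -> replacement #1
Total replacements: 1

1


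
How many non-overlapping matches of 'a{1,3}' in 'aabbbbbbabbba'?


Pattern 'a{1,3}' matches between 1 and 3 consecutive a's (greedy).
String: 'aabbbbbbabbba'
Finding runs of a's and applying greedy matching:
  Run at pos 0: 'aa' (length 2)
  Run at pos 8: 'a' (length 1)
  Run at pos 12: 'a' (length 1)
Matches: ['aa', 'a', 'a']
Count: 3

3


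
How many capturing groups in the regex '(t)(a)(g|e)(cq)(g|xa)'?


To count capturing groups, count each '(' that starts a group.
Pattern: '(t)(a)(g|e)(cq)(g|xa)'
Walking through the pattern:
  Position 0: '(' -> group #1
  Position 3: '(' -> group #2
  Position 6: '(' -> group #3
  Position 11: '(' -> group #4
  Position 15: '(' -> group #5
Total capturing groups: 5

5


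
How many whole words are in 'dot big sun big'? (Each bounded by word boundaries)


Word boundaries (\b) mark the start/end of each word.
Text: 'dot big sun big'
Splitting by whitespace:
  Word 1: 'dot'
  Word 2: 'big'
  Word 3: 'sun'
  Word 4: 'big'
Total whole words: 4

4


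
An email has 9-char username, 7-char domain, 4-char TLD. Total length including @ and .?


An email address has format: username@domain.tld
Username length: 9
'@' character: 1
Domain length: 7
'.' character: 1
TLD length: 4
Total = 9 + 1 + 7 + 1 + 4 = 22

22


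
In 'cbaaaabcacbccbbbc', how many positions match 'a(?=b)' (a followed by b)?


Lookahead 'a(?=b)' matches 'a' only when followed by 'b'.
String: 'cbaaaabcacbccbbbc'
Checking each position where char is 'a':
  pos 2: 'a' -> no (next='a')
  pos 3: 'a' -> no (next='a')
  pos 4: 'a' -> no (next='a')
  pos 5: 'a' -> MATCH (next='b')
  pos 8: 'a' -> no (next='c')
Matching positions: [5]
Count: 1

1


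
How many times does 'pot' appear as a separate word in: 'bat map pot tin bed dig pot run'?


Scanning each word for exact match 'pot':
  Word 1: 'bat' -> no
  Word 2: 'map' -> no
  Word 3: 'pot' -> MATCH
  Word 4: 'tin' -> no
  Word 5: 'bed' -> no
  Word 6: 'dig' -> no
  Word 7: 'pot' -> MATCH
  Word 8: 'run' -> no
Total matches: 2

2


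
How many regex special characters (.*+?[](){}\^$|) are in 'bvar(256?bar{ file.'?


Regex special characters are: . * + ? [ ] ( ) { } \ ^ $ |
Scanning 'bvar(256?bar{ file.':
  pos 4: '(' -> SPECIAL
  pos 8: '?' -> SPECIAL
  pos 12: '{' -> SPECIAL
  pos 18: '.' -> SPECIAL
Special chars found: ['(', '?', '{', '.']
Total: 4

4


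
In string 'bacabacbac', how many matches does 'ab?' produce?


Pattern 'ab?' matches 'a' optionally followed by 'b'.
String: 'bacabacbac'
Scanning left to right for 'a' then checking next char:
  Match 1: 'a' (a not followed by b)
  Match 2: 'ab' (a followed by b)
  Match 3: 'a' (a not followed by b)
  Match 4: 'a' (a not followed by b)
Total matches: 4

4


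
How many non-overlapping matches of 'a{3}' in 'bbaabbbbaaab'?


Pattern 'a{3}' matches exactly 3 consecutive a's (greedy, non-overlapping).
String: 'bbaabbbbaaab'
Scanning for runs of a's:
  Run at pos 2: 'aa' (length 2) -> 0 match(es)
  Run at pos 8: 'aaa' (length 3) -> 1 match(es)
Matches found: ['aaa']
Total: 1

1


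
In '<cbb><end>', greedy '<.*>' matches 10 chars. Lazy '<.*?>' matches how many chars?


Greedy '<.*>' tries to match as MUCH as possible.
Lazy '<.*?>' tries to match as LITTLE as possible.

String: '<cbb><end>'
Greedy '<.*>' starts at first '<' and extends to the LAST '>': '<cbb><end>' (10 chars)
Lazy '<.*?>' starts at first '<' and stops at the FIRST '>': '<cbb>' (5 chars)

5


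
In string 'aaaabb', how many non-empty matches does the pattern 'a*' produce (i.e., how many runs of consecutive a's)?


Pattern 'a*' matches zero or more a's. We want non-empty runs of consecutive a's.
String: 'aaaabb'
Walking through the string to find runs of a's:
  Run 1: positions 0-3 -> 'aaaa'
Non-empty runs found: ['aaaa']
Count: 1

1


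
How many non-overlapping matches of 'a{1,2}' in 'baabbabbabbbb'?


Pattern 'a{1,2}' matches between 1 and 2 consecutive a's (greedy).
String: 'baabbabbabbbb'
Finding runs of a's and applying greedy matching:
  Run at pos 1: 'aa' (length 2)
  Run at pos 5: 'a' (length 1)
  Run at pos 8: 'a' (length 1)
Matches: ['aa', 'a', 'a']
Count: 3

3


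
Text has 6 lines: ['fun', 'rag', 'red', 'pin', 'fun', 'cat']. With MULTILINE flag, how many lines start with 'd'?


With MULTILINE flag, ^ matches the start of each line.
Lines: ['fun', 'rag', 'red', 'pin', 'fun', 'cat']
Checking which lines start with 'd':
  Line 1: 'fun' -> no
  Line 2: 'rag' -> no
  Line 3: 'red' -> no
  Line 4: 'pin' -> no
  Line 5: 'fun' -> no
  Line 6: 'cat' -> no
Matching lines: []
Count: 0

0


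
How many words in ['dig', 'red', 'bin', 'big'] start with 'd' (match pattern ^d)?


Pattern ^d anchors to start of word. Check which words begin with 'd':
  'dig' -> MATCH (starts with 'd')
  'red' -> no
  'bin' -> no
  'big' -> no
Matching words: ['dig']
Count: 1

1


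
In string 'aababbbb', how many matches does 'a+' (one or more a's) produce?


Pattern 'a+' matches one or more consecutive a's.
String: 'aababbbb'
Scanning for runs of a:
  Match 1: 'aa' (length 2)
  Match 2: 'a' (length 1)
Total matches: 2

2


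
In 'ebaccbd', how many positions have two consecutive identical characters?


Looking for consecutive identical characters in 'ebaccbd':
  pos 0-1: 'e' vs 'b' -> different
  pos 1-2: 'b' vs 'a' -> different
  pos 2-3: 'a' vs 'c' -> different
  pos 3-4: 'c' vs 'c' -> MATCH ('cc')
  pos 4-5: 'c' vs 'b' -> different
  pos 5-6: 'b' vs 'd' -> different
Consecutive identical pairs: ['cc']
Count: 1

1


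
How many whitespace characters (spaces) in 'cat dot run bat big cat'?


\s matches whitespace characters (spaces, tabs, etc.).
Text: 'cat dot run bat big cat'
This text has 6 words separated by spaces.
Number of spaces = number of words - 1 = 6 - 1 = 5

5


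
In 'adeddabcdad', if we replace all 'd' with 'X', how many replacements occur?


re.sub('d', 'X', text) replaces every occurrence of 'd' with 'X'.
Text: 'adeddabcdad'
Scanning for 'd':
  pos 1: 'd' -> replacement #1
  pos 3: 'd' -> replacement #2
  pos 4: 'd' -> replacement #3
  pos 8: 'd' -> replacement #4
  pos 10: 'd' -> replacement #5
Total replacements: 5

5


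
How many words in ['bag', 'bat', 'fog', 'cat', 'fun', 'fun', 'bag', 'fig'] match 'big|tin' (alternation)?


Alternation 'big|tin' matches either 'big' or 'tin'.
Checking each word:
  'bag' -> no
  'bat' -> no
  'fog' -> no
  'cat' -> no
  'fun' -> no
  'fun' -> no
  'bag' -> no
  'fig' -> no
Matches: []
Count: 0

0


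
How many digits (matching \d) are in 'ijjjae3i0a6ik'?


\d matches any digit 0-9.
Scanning 'ijjjae3i0a6ik':
  pos 6: '3' -> DIGIT
  pos 8: '0' -> DIGIT
  pos 10: '6' -> DIGIT
Digits found: ['3', '0', '6']
Total: 3

3


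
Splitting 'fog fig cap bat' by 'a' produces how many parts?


Splitting by 'a' breaks the string at each occurrence of the separator.
Text: 'fog fig cap bat'
Parts after split:
  Part 1: 'fog fig c'
  Part 2: 'p b'
  Part 3: 't'
Total parts: 3

3


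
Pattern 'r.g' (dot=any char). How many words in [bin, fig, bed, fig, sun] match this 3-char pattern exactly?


Pattern 'r.g' means: starts with 'r', any single char, ends with 'g'.
Checking each word (must be exactly 3 chars):
  'bin' (len=3): no
  'fig' (len=3): no
  'bed' (len=3): no
  'fig' (len=3): no
  'sun' (len=3): no
Matching words: []
Total: 0

0


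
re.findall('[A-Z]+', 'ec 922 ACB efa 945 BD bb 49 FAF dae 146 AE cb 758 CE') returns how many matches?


Pattern '[A-Z]+' finds one or more uppercase letters.
Text: 'ec 922 ACB efa 945 BD bb 49 FAF dae 146 AE cb 758 CE'
Scanning for matches:
  Match 1: 'ACB'
  Match 2: 'BD'
  Match 3: 'FAF'
  Match 4: 'AE'
  Match 5: 'CE'
Total matches: 5

5


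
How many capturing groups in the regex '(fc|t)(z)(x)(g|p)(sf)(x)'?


To count capturing groups, count each '(' that starts a group.
Pattern: '(fc|t)(z)(x)(g|p)(sf)(x)'
Walking through the pattern:
  Position 0: '(' -> group #1
  Position 6: '(' -> group #2
  Position 9: '(' -> group #3
  Position 12: '(' -> group #4
  Position 17: '(' -> group #5
  Position 21: '(' -> group #6
Total capturing groups: 6

6


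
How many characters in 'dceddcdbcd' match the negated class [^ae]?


Negated class [^ae] matches any char NOT in {a, e}
Scanning 'dceddcdbcd':
  pos 0: 'd' -> MATCH
  pos 1: 'c' -> MATCH
  pos 2: 'e' -> no (excluded)
  pos 3: 'd' -> MATCH
  pos 4: 'd' -> MATCH
  pos 5: 'c' -> MATCH
  pos 6: 'd' -> MATCH
  pos 7: 'b' -> MATCH
  pos 8: 'c' -> MATCH
  pos 9: 'd' -> MATCH
Total matches: 9

9


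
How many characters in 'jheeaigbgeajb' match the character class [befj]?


Character class [befj] matches any of: {b, e, f, j}
Scanning string 'jheeaigbgeajb' character by character:
  pos 0: 'j' -> MATCH
  pos 1: 'h' -> no
  pos 2: 'e' -> MATCH
  pos 3: 'e' -> MATCH
  pos 4: 'a' -> no
  pos 5: 'i' -> no
  pos 6: 'g' -> no
  pos 7: 'b' -> MATCH
  pos 8: 'g' -> no
  pos 9: 'e' -> MATCH
  pos 10: 'a' -> no
  pos 11: 'j' -> MATCH
  pos 12: 'b' -> MATCH
Total matches: 7

7


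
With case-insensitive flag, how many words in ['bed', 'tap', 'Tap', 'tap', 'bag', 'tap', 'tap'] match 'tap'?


Case-insensitive matching: compare each word's lowercase form to 'tap'.
  'bed' -> lower='bed' -> no
  'tap' -> lower='tap' -> MATCH
  'Tap' -> lower='tap' -> MATCH
  'tap' -> lower='tap' -> MATCH
  'bag' -> lower='bag' -> no
  'tap' -> lower='tap' -> MATCH
  'tap' -> lower='tap' -> MATCH
Matches: ['tap', 'Tap', 'tap', 'tap', 'tap']
Count: 5

5


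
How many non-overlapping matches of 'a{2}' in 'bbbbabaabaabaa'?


Pattern 'a{2}' matches exactly 2 consecutive a's (greedy, non-overlapping).
String: 'bbbbabaabaabaa'
Scanning for runs of a's:
  Run at pos 4: 'a' (length 1) -> 0 match(es)
  Run at pos 6: 'aa' (length 2) -> 1 match(es)
  Run at pos 9: 'aa' (length 2) -> 1 match(es)
  Run at pos 12: 'aa' (length 2) -> 1 match(es)
Matches found: ['aa', 'aa', 'aa']
Total: 3

3


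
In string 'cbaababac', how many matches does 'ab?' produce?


Pattern 'ab?' matches 'a' optionally followed by 'b'.
String: 'cbaababac'
Scanning left to right for 'a' then checking next char:
  Match 1: 'a' (a not followed by b)
  Match 2: 'ab' (a followed by b)
  Match 3: 'ab' (a followed by b)
  Match 4: 'a' (a not followed by b)
Total matches: 4

4


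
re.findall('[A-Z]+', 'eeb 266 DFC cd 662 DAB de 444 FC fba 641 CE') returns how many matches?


Pattern '[A-Z]+' finds one or more uppercase letters.
Text: 'eeb 266 DFC cd 662 DAB de 444 FC fba 641 CE'
Scanning for matches:
  Match 1: 'DFC'
  Match 2: 'DAB'
  Match 3: 'FC'
  Match 4: 'CE'
Total matches: 4

4


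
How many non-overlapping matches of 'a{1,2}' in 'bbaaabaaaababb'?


Pattern 'a{1,2}' matches between 1 and 2 consecutive a's (greedy).
String: 'bbaaabaaaababb'
Finding runs of a's and applying greedy matching:
  Run at pos 2: 'aaa' (length 3)
  Run at pos 6: 'aaaa' (length 4)
  Run at pos 11: 'a' (length 1)
Matches: ['aa', 'a', 'aa', 'aa', 'a']
Count: 5

5


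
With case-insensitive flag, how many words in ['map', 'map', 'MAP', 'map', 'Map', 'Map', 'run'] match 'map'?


Case-insensitive matching: compare each word's lowercase form to 'map'.
  'map' -> lower='map' -> MATCH
  'map' -> lower='map' -> MATCH
  'MAP' -> lower='map' -> MATCH
  'map' -> lower='map' -> MATCH
  'Map' -> lower='map' -> MATCH
  'Map' -> lower='map' -> MATCH
  'run' -> lower='run' -> no
Matches: ['map', 'map', 'MAP', 'map', 'Map', 'Map']
Count: 6

6


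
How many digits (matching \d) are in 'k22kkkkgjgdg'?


\d matches any digit 0-9.
Scanning 'k22kkkkgjgdg':
  pos 1: '2' -> DIGIT
  pos 2: '2' -> DIGIT
Digits found: ['2', '2']
Total: 2

2


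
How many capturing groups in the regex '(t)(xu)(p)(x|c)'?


To count capturing groups, count each '(' that starts a group.
Pattern: '(t)(xu)(p)(x|c)'
Walking through the pattern:
  Position 0: '(' -> group #1
  Position 3: '(' -> group #2
  Position 7: '(' -> group #3
  Position 10: '(' -> group #4
Total capturing groups: 4

4


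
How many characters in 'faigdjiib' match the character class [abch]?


Character class [abch] matches any of: {a, b, c, h}
Scanning string 'faigdjiib' character by character:
  pos 0: 'f' -> no
  pos 1: 'a' -> MATCH
  pos 2: 'i' -> no
  pos 3: 'g' -> no
  pos 4: 'd' -> no
  pos 5: 'j' -> no
  pos 6: 'i' -> no
  pos 7: 'i' -> no
  pos 8: 'b' -> MATCH
Total matches: 2

2


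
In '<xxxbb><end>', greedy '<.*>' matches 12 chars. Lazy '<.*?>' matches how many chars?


Greedy '<.*>' tries to match as MUCH as possible.
Lazy '<.*?>' tries to match as LITTLE as possible.

String: '<xxxbb><end>'
Greedy '<.*>' starts at first '<' and extends to the LAST '>': '<xxxbb><end>' (12 chars)
Lazy '<.*?>' starts at first '<' and stops at the FIRST '>': '<xxxbb>' (7 chars)

7


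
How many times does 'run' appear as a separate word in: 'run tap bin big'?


Scanning each word for exact match 'run':
  Word 1: 'run' -> MATCH
  Word 2: 'tap' -> no
  Word 3: 'bin' -> no
  Word 4: 'big' -> no
Total matches: 1

1


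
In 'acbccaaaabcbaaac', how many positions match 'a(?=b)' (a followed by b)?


Lookahead 'a(?=b)' matches 'a' only when followed by 'b'.
String: 'acbccaaaabcbaaac'
Checking each position where char is 'a':
  pos 0: 'a' -> no (next='c')
  pos 5: 'a' -> no (next='a')
  pos 6: 'a' -> no (next='a')
  pos 7: 'a' -> no (next='a')
  pos 8: 'a' -> MATCH (next='b')
  pos 12: 'a' -> no (next='a')
  pos 13: 'a' -> no (next='a')
  pos 14: 'a' -> no (next='c')
Matching positions: [8]
Count: 1

1


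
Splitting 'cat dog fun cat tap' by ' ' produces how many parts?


Splitting by ' ' breaks the string at each occurrence of the separator.
Text: 'cat dog fun cat tap'
Parts after split:
  Part 1: 'cat'
  Part 2: 'dog'
  Part 3: 'fun'
  Part 4: 'cat'
  Part 5: 'tap'
Total parts: 5

5


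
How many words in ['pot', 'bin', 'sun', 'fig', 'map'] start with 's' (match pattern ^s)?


Pattern ^s anchors to start of word. Check which words begin with 's':
  'pot' -> no
  'bin' -> no
  'sun' -> MATCH (starts with 's')
  'fig' -> no
  'map' -> no
Matching words: ['sun']
Count: 1

1


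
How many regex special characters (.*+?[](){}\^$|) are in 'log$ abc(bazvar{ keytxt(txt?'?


Regex special characters are: . * + ? [ ] ( ) { } \ ^ $ |
Scanning 'log$ abc(bazvar{ keytxt(txt?':
  pos 3: '$' -> SPECIAL
  pos 8: '(' -> SPECIAL
  pos 15: '{' -> SPECIAL
  pos 23: '(' -> SPECIAL
  pos 27: '?' -> SPECIAL
Special chars found: ['$', '(', '{', '(', '?']
Total: 5

5


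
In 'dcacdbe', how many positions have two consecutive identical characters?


Looking for consecutive identical characters in 'dcacdbe':
  pos 0-1: 'd' vs 'c' -> different
  pos 1-2: 'c' vs 'a' -> different
  pos 2-3: 'a' vs 'c' -> different
  pos 3-4: 'c' vs 'd' -> different
  pos 4-5: 'd' vs 'b' -> different
  pos 5-6: 'b' vs 'e' -> different
Consecutive identical pairs: []
Count: 0

0


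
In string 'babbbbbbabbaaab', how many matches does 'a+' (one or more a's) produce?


Pattern 'a+' matches one or more consecutive a's.
String: 'babbbbbbabbaaab'
Scanning for runs of a:
  Match 1: 'a' (length 1)
  Match 2: 'a' (length 1)
  Match 3: 'aaa' (length 3)
Total matches: 3

3


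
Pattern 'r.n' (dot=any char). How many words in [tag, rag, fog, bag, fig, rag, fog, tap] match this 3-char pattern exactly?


Pattern 'r.n' means: starts with 'r', any single char, ends with 'n'.
Checking each word (must be exactly 3 chars):
  'tag' (len=3): no
  'rag' (len=3): no
  'fog' (len=3): no
  'bag' (len=3): no
  'fig' (len=3): no
  'rag' (len=3): no
  'fog' (len=3): no
  'tap' (len=3): no
Matching words: []
Total: 0

0


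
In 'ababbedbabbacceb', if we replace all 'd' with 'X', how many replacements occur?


re.sub('d', 'X', text) replaces every occurrence of 'd' with 'X'.
Text: 'ababbedbabbacceb'
Scanning for 'd':
  pos 6: 'd' -> replacement #1
Total replacements: 1

1


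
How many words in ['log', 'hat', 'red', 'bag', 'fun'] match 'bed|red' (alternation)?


Alternation 'bed|red' matches either 'bed' or 'red'.
Checking each word:
  'log' -> no
  'hat' -> no
  'red' -> MATCH
  'bag' -> no
  'fun' -> no
Matches: ['red']
Count: 1

1


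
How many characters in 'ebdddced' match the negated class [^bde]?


Negated class [^bde] matches any char NOT in {b, d, e}
Scanning 'ebdddced':
  pos 0: 'e' -> no (excluded)
  pos 1: 'b' -> no (excluded)
  pos 2: 'd' -> no (excluded)
  pos 3: 'd' -> no (excluded)
  pos 4: 'd' -> no (excluded)
  pos 5: 'c' -> MATCH
  pos 6: 'e' -> no (excluded)
  pos 7: 'd' -> no (excluded)
Total matches: 1

1


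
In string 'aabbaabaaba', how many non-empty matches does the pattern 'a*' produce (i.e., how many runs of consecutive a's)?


Pattern 'a*' matches zero or more a's. We want non-empty runs of consecutive a's.
String: 'aabbaabaaba'
Walking through the string to find runs of a's:
  Run 1: positions 0-1 -> 'aa'
  Run 2: positions 4-5 -> 'aa'
  Run 3: positions 7-8 -> 'aa'
  Run 4: positions 10-10 -> 'a'
Non-empty runs found: ['aa', 'aa', 'aa', 'a']
Count: 4

4


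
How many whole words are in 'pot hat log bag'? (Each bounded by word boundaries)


Word boundaries (\b) mark the start/end of each word.
Text: 'pot hat log bag'
Splitting by whitespace:
  Word 1: 'pot'
  Word 2: 'hat'
  Word 3: 'log'
  Word 4: 'bag'
Total whole words: 4

4


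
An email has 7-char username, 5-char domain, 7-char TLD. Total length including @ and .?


An email address has format: username@domain.tld
Username length: 7
'@' character: 1
Domain length: 5
'.' character: 1
TLD length: 7
Total = 7 + 1 + 5 + 1 + 7 = 21

21


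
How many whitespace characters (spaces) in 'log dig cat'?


\s matches whitespace characters (spaces, tabs, etc.).
Text: 'log dig cat'
This text has 3 words separated by spaces.
Number of spaces = number of words - 1 = 3 - 1 = 2

2


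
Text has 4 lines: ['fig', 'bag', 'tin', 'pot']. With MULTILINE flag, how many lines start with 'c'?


With MULTILINE flag, ^ matches the start of each line.
Lines: ['fig', 'bag', 'tin', 'pot']
Checking which lines start with 'c':
  Line 1: 'fig' -> no
  Line 2: 'bag' -> no
  Line 3: 'tin' -> no
  Line 4: 'pot' -> no
Matching lines: []
Count: 0

0


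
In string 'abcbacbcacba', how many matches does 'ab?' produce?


Pattern 'ab?' matches 'a' optionally followed by 'b'.
String: 'abcbacbcacba'
Scanning left to right for 'a' then checking next char:
  Match 1: 'ab' (a followed by b)
  Match 2: 'a' (a not followed by b)
  Match 3: 'a' (a not followed by b)
  Match 4: 'a' (a not followed by b)
Total matches: 4

4


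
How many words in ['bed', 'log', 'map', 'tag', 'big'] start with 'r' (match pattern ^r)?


Pattern ^r anchors to start of word. Check which words begin with 'r':
  'bed' -> no
  'log' -> no
  'map' -> no
  'tag' -> no
  'big' -> no
Matching words: []
Count: 0

0


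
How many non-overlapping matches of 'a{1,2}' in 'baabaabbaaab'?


Pattern 'a{1,2}' matches between 1 and 2 consecutive a's (greedy).
String: 'baabaabbaaab'
Finding runs of a's and applying greedy matching:
  Run at pos 1: 'aa' (length 2)
  Run at pos 4: 'aa' (length 2)
  Run at pos 8: 'aaa' (length 3)
Matches: ['aa', 'aa', 'aa', 'a']
Count: 4

4


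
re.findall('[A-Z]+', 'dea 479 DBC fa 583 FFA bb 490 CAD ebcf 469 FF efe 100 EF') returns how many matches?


Pattern '[A-Z]+' finds one or more uppercase letters.
Text: 'dea 479 DBC fa 583 FFA bb 490 CAD ebcf 469 FF efe 100 EF'
Scanning for matches:
  Match 1: 'DBC'
  Match 2: 'FFA'
  Match 3: 'CAD'
  Match 4: 'FF'
  Match 5: 'EF'
Total matches: 5

5


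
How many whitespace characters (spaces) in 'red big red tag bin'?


\s matches whitespace characters (spaces, tabs, etc.).
Text: 'red big red tag bin'
This text has 5 words separated by spaces.
Number of spaces = number of words - 1 = 5 - 1 = 4

4


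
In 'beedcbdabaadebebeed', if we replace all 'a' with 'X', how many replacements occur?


re.sub('a', 'X', text) replaces every occurrence of 'a' with 'X'.
Text: 'beedcbdabaadebebeed'
Scanning for 'a':
  pos 7: 'a' -> replacement #1
  pos 9: 'a' -> replacement #2
  pos 10: 'a' -> replacement #3
Total replacements: 3

3


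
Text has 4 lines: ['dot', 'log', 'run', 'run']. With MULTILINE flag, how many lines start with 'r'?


With MULTILINE flag, ^ matches the start of each line.
Lines: ['dot', 'log', 'run', 'run']
Checking which lines start with 'r':
  Line 1: 'dot' -> no
  Line 2: 'log' -> no
  Line 3: 'run' -> MATCH
  Line 4: 'run' -> MATCH
Matching lines: ['run', 'run']
Count: 2

2


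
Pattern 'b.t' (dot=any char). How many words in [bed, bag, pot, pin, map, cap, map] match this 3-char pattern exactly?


Pattern 'b.t' means: starts with 'b', any single char, ends with 't'.
Checking each word (must be exactly 3 chars):
  'bed' (len=3): no
  'bag' (len=3): no
  'pot' (len=3): no
  'pin' (len=3): no
  'map' (len=3): no
  'cap' (len=3): no
  'map' (len=3): no
Matching words: []
Total: 0

0


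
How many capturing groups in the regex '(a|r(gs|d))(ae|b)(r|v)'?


To count capturing groups, count each '(' that starts a group.
Pattern: '(a|r(gs|d))(ae|b)(r|v)'
Walking through the pattern:
  Position 0: '(' -> group #1
  Position 4: '(' -> group #2
  Position 11: '(' -> group #3
  Position 17: '(' -> group #4
Total capturing groups: 4

4


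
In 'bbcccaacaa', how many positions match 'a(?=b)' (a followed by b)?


Lookahead 'a(?=b)' matches 'a' only when followed by 'b'.
String: 'bbcccaacaa'
Checking each position where char is 'a':
  pos 5: 'a' -> no (next='a')
  pos 6: 'a' -> no (next='c')
  pos 8: 'a' -> no (next='a')
Matching positions: []
Count: 0

0


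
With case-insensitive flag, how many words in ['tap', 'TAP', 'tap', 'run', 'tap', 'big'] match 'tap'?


Case-insensitive matching: compare each word's lowercase form to 'tap'.
  'tap' -> lower='tap' -> MATCH
  'TAP' -> lower='tap' -> MATCH
  'tap' -> lower='tap' -> MATCH
  'run' -> lower='run' -> no
  'tap' -> lower='tap' -> MATCH
  'big' -> lower='big' -> no
Matches: ['tap', 'TAP', 'tap', 'tap']
Count: 4

4


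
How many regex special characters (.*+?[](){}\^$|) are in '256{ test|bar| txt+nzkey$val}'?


Regex special characters are: . * + ? [ ] ( ) { } \ ^ $ |
Scanning '256{ test|bar| txt+nzkey$val}':
  pos 3: '{' -> SPECIAL
  pos 9: '|' -> SPECIAL
  pos 13: '|' -> SPECIAL
  pos 18: '+' -> SPECIAL
  pos 24: '$' -> SPECIAL
  pos 28: '}' -> SPECIAL
Special chars found: ['{', '|', '|', '+', '$', '}']
Total: 6

6


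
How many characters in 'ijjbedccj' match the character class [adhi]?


Character class [adhi] matches any of: {a, d, h, i}
Scanning string 'ijjbedccj' character by character:
  pos 0: 'i' -> MATCH
  pos 1: 'j' -> no
  pos 2: 'j' -> no
  pos 3: 'b' -> no
  pos 4: 'e' -> no
  pos 5: 'd' -> MATCH
  pos 6: 'c' -> no
  pos 7: 'c' -> no
  pos 8: 'j' -> no
Total matches: 2

2


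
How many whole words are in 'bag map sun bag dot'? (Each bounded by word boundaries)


Word boundaries (\b) mark the start/end of each word.
Text: 'bag map sun bag dot'
Splitting by whitespace:
  Word 1: 'bag'
  Word 2: 'map'
  Word 3: 'sun'
  Word 4: 'bag'
  Word 5: 'dot'
Total whole words: 5

5


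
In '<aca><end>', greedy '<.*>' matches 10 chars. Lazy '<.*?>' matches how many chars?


Greedy '<.*>' tries to match as MUCH as possible.
Lazy '<.*?>' tries to match as LITTLE as possible.

String: '<aca><end>'
Greedy '<.*>' starts at first '<' and extends to the LAST '>': '<aca><end>' (10 chars)
Lazy '<.*?>' starts at first '<' and stops at the FIRST '>': '<aca>' (5 chars)

5


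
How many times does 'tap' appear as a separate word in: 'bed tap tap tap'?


Scanning each word for exact match 'tap':
  Word 1: 'bed' -> no
  Word 2: 'tap' -> MATCH
  Word 3: 'tap' -> MATCH
  Word 4: 'tap' -> MATCH
Total matches: 3

3


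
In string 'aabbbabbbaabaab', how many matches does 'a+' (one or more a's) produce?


Pattern 'a+' matches one or more consecutive a's.
String: 'aabbbabbbaabaab'
Scanning for runs of a:
  Match 1: 'aa' (length 2)
  Match 2: 'a' (length 1)
  Match 3: 'aa' (length 2)
  Match 4: 'aa' (length 2)
Total matches: 4

4


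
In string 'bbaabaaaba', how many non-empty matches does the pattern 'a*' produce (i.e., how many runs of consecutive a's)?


Pattern 'a*' matches zero or more a's. We want non-empty runs of consecutive a's.
String: 'bbaabaaaba'
Walking through the string to find runs of a's:
  Run 1: positions 2-3 -> 'aa'
  Run 2: positions 5-7 -> 'aaa'
  Run 3: positions 9-9 -> 'a'
Non-empty runs found: ['aa', 'aaa', 'a']
Count: 3

3


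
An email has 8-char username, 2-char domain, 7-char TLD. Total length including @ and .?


An email address has format: username@domain.tld
Username length: 8
'@' character: 1
Domain length: 2
'.' character: 1
TLD length: 7
Total = 8 + 1 + 2 + 1 + 7 = 19

19


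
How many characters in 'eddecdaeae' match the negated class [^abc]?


Negated class [^abc] matches any char NOT in {a, b, c}
Scanning 'eddecdaeae':
  pos 0: 'e' -> MATCH
  pos 1: 'd' -> MATCH
  pos 2: 'd' -> MATCH
  pos 3: 'e' -> MATCH
  pos 4: 'c' -> no (excluded)
  pos 5: 'd' -> MATCH
  pos 6: 'a' -> no (excluded)
  pos 7: 'e' -> MATCH
  pos 8: 'a' -> no (excluded)
  pos 9: 'e' -> MATCH
Total matches: 7

7


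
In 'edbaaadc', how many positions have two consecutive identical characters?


Looking for consecutive identical characters in 'edbaaadc':
  pos 0-1: 'e' vs 'd' -> different
  pos 1-2: 'd' vs 'b' -> different
  pos 2-3: 'b' vs 'a' -> different
  pos 3-4: 'a' vs 'a' -> MATCH ('aa')
  pos 4-5: 'a' vs 'a' -> MATCH ('aa')
  pos 5-6: 'a' vs 'd' -> different
  pos 6-7: 'd' vs 'c' -> different
Consecutive identical pairs: ['aa', 'aa']
Count: 2

2


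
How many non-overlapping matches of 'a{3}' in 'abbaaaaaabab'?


Pattern 'a{3}' matches exactly 3 consecutive a's (greedy, non-overlapping).
String: 'abbaaaaaabab'
Scanning for runs of a's:
  Run at pos 0: 'a' (length 1) -> 0 match(es)
  Run at pos 3: 'aaaaaa' (length 6) -> 2 match(es)
  Run at pos 10: 'a' (length 1) -> 0 match(es)
Matches found: ['aaa', 'aaa']
Total: 2

2


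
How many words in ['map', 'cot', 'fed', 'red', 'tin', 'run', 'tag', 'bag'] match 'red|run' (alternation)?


Alternation 'red|run' matches either 'red' or 'run'.
Checking each word:
  'map' -> no
  'cot' -> no
  'fed' -> no
  'red' -> MATCH
  'tin' -> no
  'run' -> MATCH
  'tag' -> no
  'bag' -> no
Matches: ['red', 'run']
Count: 2

2


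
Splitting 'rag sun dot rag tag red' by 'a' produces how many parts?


Splitting by 'a' breaks the string at each occurrence of the separator.
Text: 'rag sun dot rag tag red'
Parts after split:
  Part 1: 'r'
  Part 2: 'g sun dot r'
  Part 3: 'g t'
  Part 4: 'g red'
Total parts: 4

4


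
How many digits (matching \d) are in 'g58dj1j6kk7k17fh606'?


\d matches any digit 0-9.
Scanning 'g58dj1j6kk7k17fh606':
  pos 1: '5' -> DIGIT
  pos 2: '8' -> DIGIT
  pos 5: '1' -> DIGIT
  pos 7: '6' -> DIGIT
  pos 10: '7' -> DIGIT
  pos 12: '1' -> DIGIT
  pos 13: '7' -> DIGIT
  pos 16: '6' -> DIGIT
  pos 17: '0' -> DIGIT
  pos 18: '6' -> DIGIT
Digits found: ['5', '8', '1', '6', '7', '1', '7', '6', '0', '6']
Total: 10

10


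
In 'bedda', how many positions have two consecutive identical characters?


Looking for consecutive identical characters in 'bedda':
  pos 0-1: 'b' vs 'e' -> different
  pos 1-2: 'e' vs 'd' -> different
  pos 2-3: 'd' vs 'd' -> MATCH ('dd')
  pos 3-4: 'd' vs 'a' -> different
Consecutive identical pairs: ['dd']
Count: 1

1


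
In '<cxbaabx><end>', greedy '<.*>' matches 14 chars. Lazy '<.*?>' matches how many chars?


Greedy '<.*>' tries to match as MUCH as possible.
Lazy '<.*?>' tries to match as LITTLE as possible.

String: '<cxbaabx><end>'
Greedy '<.*>' starts at first '<' and extends to the LAST '>': '<cxbaabx><end>' (14 chars)
Lazy '<.*?>' starts at first '<' and stops at the FIRST '>': '<cxbaabx>' (9 chars)

9


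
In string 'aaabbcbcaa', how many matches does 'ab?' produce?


Pattern 'ab?' matches 'a' optionally followed by 'b'.
String: 'aaabbcbcaa'
Scanning left to right for 'a' then checking next char:
  Match 1: 'a' (a not followed by b)
  Match 2: 'a' (a not followed by b)
  Match 3: 'ab' (a followed by b)
  Match 4: 'a' (a not followed by b)
  Match 5: 'a' (a not followed by b)
Total matches: 5

5


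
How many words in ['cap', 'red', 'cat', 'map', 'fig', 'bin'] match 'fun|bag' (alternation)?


Alternation 'fun|bag' matches either 'fun' or 'bag'.
Checking each word:
  'cap' -> no
  'red' -> no
  'cat' -> no
  'map' -> no
  'fig' -> no
  'bin' -> no
Matches: []
Count: 0

0


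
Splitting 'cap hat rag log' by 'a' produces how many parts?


Splitting by 'a' breaks the string at each occurrence of the separator.
Text: 'cap hat rag log'
Parts after split:
  Part 1: 'c'
  Part 2: 'p h'
  Part 3: 't r'
  Part 4: 'g log'
Total parts: 4

4


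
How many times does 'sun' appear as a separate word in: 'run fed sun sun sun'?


Scanning each word for exact match 'sun':
  Word 1: 'run' -> no
  Word 2: 'fed' -> no
  Word 3: 'sun' -> MATCH
  Word 4: 'sun' -> MATCH
  Word 5: 'sun' -> MATCH
Total matches: 3

3


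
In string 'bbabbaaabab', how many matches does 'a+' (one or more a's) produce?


Pattern 'a+' matches one or more consecutive a's.
String: 'bbabbaaabab'
Scanning for runs of a:
  Match 1: 'a' (length 1)
  Match 2: 'aaa' (length 3)
  Match 3: 'a' (length 1)
Total matches: 3

3


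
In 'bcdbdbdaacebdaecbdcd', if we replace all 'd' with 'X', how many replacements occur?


re.sub('d', 'X', text) replaces every occurrence of 'd' with 'X'.
Text: 'bcdbdbdaacebdaecbdcd'
Scanning for 'd':
  pos 2: 'd' -> replacement #1
  pos 4: 'd' -> replacement #2
  pos 6: 'd' -> replacement #3
  pos 12: 'd' -> replacement #4
  pos 17: 'd' -> replacement #5
  pos 19: 'd' -> replacement #6
Total replacements: 6

6


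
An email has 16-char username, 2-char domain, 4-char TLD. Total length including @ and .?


An email address has format: username@domain.tld
Username length: 16
'@' character: 1
Domain length: 2
'.' character: 1
TLD length: 4
Total = 16 + 1 + 2 + 1 + 4 = 24

24


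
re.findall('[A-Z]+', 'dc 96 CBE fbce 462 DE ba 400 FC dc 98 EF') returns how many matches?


Pattern '[A-Z]+' finds one or more uppercase letters.
Text: 'dc 96 CBE fbce 462 DE ba 400 FC dc 98 EF'
Scanning for matches:
  Match 1: 'CBE'
  Match 2: 'DE'
  Match 3: 'FC'
  Match 4: 'EF'
Total matches: 4

4


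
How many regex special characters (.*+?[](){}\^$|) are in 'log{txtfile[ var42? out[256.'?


Regex special characters are: . * + ? [ ] ( ) { } \ ^ $ |
Scanning 'log{txtfile[ var42? out[256.':
  pos 3: '{' -> SPECIAL
  pos 11: '[' -> SPECIAL
  pos 18: '?' -> SPECIAL
  pos 23: '[' -> SPECIAL
  pos 27: '.' -> SPECIAL
Special chars found: ['{', '[', '?', '[', '.']
Total: 5

5


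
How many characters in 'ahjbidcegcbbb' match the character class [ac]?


Character class [ac] matches any of: {a, c}
Scanning string 'ahjbidcegcbbb' character by character:
  pos 0: 'a' -> MATCH
  pos 1: 'h' -> no
  pos 2: 'j' -> no
  pos 3: 'b' -> no
  pos 4: 'i' -> no
  pos 5: 'd' -> no
  pos 6: 'c' -> MATCH
  pos 7: 'e' -> no
  pos 8: 'g' -> no
  pos 9: 'c' -> MATCH
  pos 10: 'b' -> no
  pos 11: 'b' -> no
  pos 12: 'b' -> no
Total matches: 3

3


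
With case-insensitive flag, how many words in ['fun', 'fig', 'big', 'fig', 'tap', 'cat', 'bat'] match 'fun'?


Case-insensitive matching: compare each word's lowercase form to 'fun'.
  'fun' -> lower='fun' -> MATCH
  'fig' -> lower='fig' -> no
  'big' -> lower='big' -> no
  'fig' -> lower='fig' -> no
  'tap' -> lower='tap' -> no
  'cat' -> lower='cat' -> no
  'bat' -> lower='bat' -> no
Matches: ['fun']
Count: 1

1


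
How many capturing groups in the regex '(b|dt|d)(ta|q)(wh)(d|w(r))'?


To count capturing groups, count each '(' that starts a group.
Pattern: '(b|dt|d)(ta|q)(wh)(d|w(r))'
Walking through the pattern:
  Position 0: '(' -> group #1
  Position 8: '(' -> group #2
  Position 14: '(' -> group #3
  Position 18: '(' -> group #4
  Position 22: '(' -> group #5
Total capturing groups: 5

5


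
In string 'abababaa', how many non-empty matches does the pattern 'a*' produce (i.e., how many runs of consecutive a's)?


Pattern 'a*' matches zero or more a's. We want non-empty runs of consecutive a's.
String: 'abababaa'
Walking through the string to find runs of a's:
  Run 1: positions 0-0 -> 'a'
  Run 2: positions 2-2 -> 'a'
  Run 3: positions 4-4 -> 'a'
  Run 4: positions 6-7 -> 'aa'
Non-empty runs found: ['a', 'a', 'a', 'aa']
Count: 4

4


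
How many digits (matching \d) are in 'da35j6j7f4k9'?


\d matches any digit 0-9.
Scanning 'da35j6j7f4k9':
  pos 2: '3' -> DIGIT
  pos 3: '5' -> DIGIT
  pos 5: '6' -> DIGIT
  pos 7: '7' -> DIGIT
  pos 9: '4' -> DIGIT
  pos 11: '9' -> DIGIT
Digits found: ['3', '5', '6', '7', '4', '9']
Total: 6

6


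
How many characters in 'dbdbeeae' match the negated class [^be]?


Negated class [^be] matches any char NOT in {b, e}
Scanning 'dbdbeeae':
  pos 0: 'd' -> MATCH
  pos 1: 'b' -> no (excluded)
  pos 2: 'd' -> MATCH
  pos 3: 'b' -> no (excluded)
  pos 4: 'e' -> no (excluded)
  pos 5: 'e' -> no (excluded)
  pos 6: 'a' -> MATCH
  pos 7: 'e' -> no (excluded)
Total matches: 3

3


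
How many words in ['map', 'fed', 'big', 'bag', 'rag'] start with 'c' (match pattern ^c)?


Pattern ^c anchors to start of word. Check which words begin with 'c':
  'map' -> no
  'fed' -> no
  'big' -> no
  'bag' -> no
  'rag' -> no
Matching words: []
Count: 0

0


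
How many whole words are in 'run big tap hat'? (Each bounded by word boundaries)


Word boundaries (\b) mark the start/end of each word.
Text: 'run big tap hat'
Splitting by whitespace:
  Word 1: 'run'
  Word 2: 'big'
  Word 3: 'tap'
  Word 4: 'hat'
Total whole words: 4

4


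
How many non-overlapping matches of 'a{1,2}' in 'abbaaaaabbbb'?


Pattern 'a{1,2}' matches between 1 and 2 consecutive a's (greedy).
String: 'abbaaaaabbbb'
Finding runs of a's and applying greedy matching:
  Run at pos 0: 'a' (length 1)
  Run at pos 3: 'aaaaa' (length 5)
Matches: ['a', 'aa', 'aa', 'a']
Count: 4

4


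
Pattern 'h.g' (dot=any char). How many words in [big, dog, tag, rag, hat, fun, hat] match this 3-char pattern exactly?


Pattern 'h.g' means: starts with 'h', any single char, ends with 'g'.
Checking each word (must be exactly 3 chars):
  'big' (len=3): no
  'dog' (len=3): no
  'tag' (len=3): no
  'rag' (len=3): no
  'hat' (len=3): no
  'fun' (len=3): no
  'hat' (len=3): no
Matching words: []
Total: 0

0


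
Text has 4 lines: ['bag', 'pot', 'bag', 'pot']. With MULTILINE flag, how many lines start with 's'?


With MULTILINE flag, ^ matches the start of each line.
Lines: ['bag', 'pot', 'bag', 'pot']
Checking which lines start with 's':
  Line 1: 'bag' -> no
  Line 2: 'pot' -> no
  Line 3: 'bag' -> no
  Line 4: 'pot' -> no
Matching lines: []
Count: 0

0


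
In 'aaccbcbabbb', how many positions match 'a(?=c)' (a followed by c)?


Lookahead 'a(?=c)' matches 'a' only when followed by 'c'.
String: 'aaccbcbabbb'
Checking each position where char is 'a':
  pos 0: 'a' -> no (next='a')
  pos 1: 'a' -> MATCH (next='c')
  pos 7: 'a' -> no (next='b')
Matching positions: [1]
Count: 1

1


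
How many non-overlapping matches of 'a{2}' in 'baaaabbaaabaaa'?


Pattern 'a{2}' matches exactly 2 consecutive a's (greedy, non-overlapping).
String: 'baaaabbaaabaaa'
Scanning for runs of a's:
  Run at pos 1: 'aaaa' (length 4) -> 2 match(es)
  Run at pos 7: 'aaa' (length 3) -> 1 match(es)
  Run at pos 11: 'aaa' (length 3) -> 1 match(es)
Matches found: ['aa', 'aa', 'aa', 'aa']
Total: 4

4


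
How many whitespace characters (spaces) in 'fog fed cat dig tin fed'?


\s matches whitespace characters (spaces, tabs, etc.).
Text: 'fog fed cat dig tin fed'
This text has 6 words separated by spaces.
Number of spaces = number of words - 1 = 6 - 1 = 5

5


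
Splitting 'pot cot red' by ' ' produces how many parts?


Splitting by ' ' breaks the string at each occurrence of the separator.
Text: 'pot cot red'
Parts after split:
  Part 1: 'pot'
  Part 2: 'cot'
  Part 3: 'red'
Total parts: 3

3


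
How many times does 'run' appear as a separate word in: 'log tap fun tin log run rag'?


Scanning each word for exact match 'run':
  Word 1: 'log' -> no
  Word 2: 'tap' -> no
  Word 3: 'fun' -> no
  Word 4: 'tin' -> no
  Word 5: 'log' -> no
  Word 6: 'run' -> MATCH
  Word 7: 'rag' -> no
Total matches: 1

1


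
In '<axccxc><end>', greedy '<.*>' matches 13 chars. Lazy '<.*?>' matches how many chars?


Greedy '<.*>' tries to match as MUCH as possible.
Lazy '<.*?>' tries to match as LITTLE as possible.

String: '<axccxc><end>'
Greedy '<.*>' starts at first '<' and extends to the LAST '>': '<axccxc><end>' (13 chars)
Lazy '<.*?>' starts at first '<' and stops at the FIRST '>': '<axccxc>' (8 chars)

8


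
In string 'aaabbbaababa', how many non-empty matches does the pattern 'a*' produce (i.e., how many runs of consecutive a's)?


Pattern 'a*' matches zero or more a's. We want non-empty runs of consecutive a's.
String: 'aaabbbaababa'
Walking through the string to find runs of a's:
  Run 1: positions 0-2 -> 'aaa'
  Run 2: positions 6-7 -> 'aa'
  Run 3: positions 9-9 -> 'a'
  Run 4: positions 11-11 -> 'a'
Non-empty runs found: ['aaa', 'aa', 'a', 'a']
Count: 4

4


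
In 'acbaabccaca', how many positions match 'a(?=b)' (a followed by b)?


Lookahead 'a(?=b)' matches 'a' only when followed by 'b'.
String: 'acbaabccaca'
Checking each position where char is 'a':
  pos 0: 'a' -> no (next='c')
  pos 3: 'a' -> no (next='a')
  pos 4: 'a' -> MATCH (next='b')
  pos 8: 'a' -> no (next='c')
Matching positions: [4]
Count: 1

1
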